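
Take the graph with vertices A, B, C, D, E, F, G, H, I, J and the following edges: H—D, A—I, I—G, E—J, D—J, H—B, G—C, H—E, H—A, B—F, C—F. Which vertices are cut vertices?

H

Removing H increases the component count from 1 to 2, so H is a cut vertex.
By contrast removing I leaves 1 component; it is not a cut vertex. No other vertex is a cut vertex either.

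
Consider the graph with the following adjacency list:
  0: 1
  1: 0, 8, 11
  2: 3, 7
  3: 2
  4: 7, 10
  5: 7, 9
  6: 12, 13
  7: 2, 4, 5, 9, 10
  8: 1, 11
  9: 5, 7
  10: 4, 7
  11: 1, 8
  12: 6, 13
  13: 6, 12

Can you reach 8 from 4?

The component containing 4 is {2, 3, 4, 5, 7, 9, 10}, and 8 is not in it.

No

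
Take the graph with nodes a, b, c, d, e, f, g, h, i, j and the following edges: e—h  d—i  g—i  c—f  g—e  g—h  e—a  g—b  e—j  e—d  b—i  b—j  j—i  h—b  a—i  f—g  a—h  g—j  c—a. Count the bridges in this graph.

0

The edges on the cycle g-e-a-i-g are not bridges since each lies on that cycle.
Every edge lies on some cycle, so there are no bridges.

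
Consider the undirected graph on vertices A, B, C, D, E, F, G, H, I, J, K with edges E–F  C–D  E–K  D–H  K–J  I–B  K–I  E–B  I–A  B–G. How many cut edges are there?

The edges on the cycle E-K-I-B-E are not bridges since each lies on that cycle.
But removing K–J disconnects K from J; removing E–F disconnects E from F; removing D–H disconnects D from H; removing C–D disconnects C from D — these are bridges.
In total 6 edges are bridges.

6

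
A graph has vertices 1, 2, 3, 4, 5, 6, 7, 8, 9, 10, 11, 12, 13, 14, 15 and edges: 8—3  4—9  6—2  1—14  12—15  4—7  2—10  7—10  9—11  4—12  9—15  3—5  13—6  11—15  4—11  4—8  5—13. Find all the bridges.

1-14

The edges on the cycle 4-8-3-5-13-6-2-10-7-4 are not bridges since each lies on that cycle.
But removing 1—14 disconnects 1 from 14 — this is a bridge.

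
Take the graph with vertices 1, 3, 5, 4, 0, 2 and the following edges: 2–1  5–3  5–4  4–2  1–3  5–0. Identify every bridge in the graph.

0-5

The edges on the cycle 5-4-2-1-3-5 are not bridges since each lies on that cycle.
But removing 5–0 disconnects 5 from 0 — this is a bridge.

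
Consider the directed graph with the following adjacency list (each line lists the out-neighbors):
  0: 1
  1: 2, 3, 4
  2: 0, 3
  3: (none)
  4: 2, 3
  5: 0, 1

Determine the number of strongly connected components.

3

{0, 1, 2, 4} are all mutually reachable — one SCC of size 4.
{3} is an SCC by itself.
{5} is an SCC by itself.
That gives 3 strongly connected components.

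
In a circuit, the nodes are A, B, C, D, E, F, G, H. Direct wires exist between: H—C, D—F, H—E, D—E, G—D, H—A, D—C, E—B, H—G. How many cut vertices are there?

Removing D increases the component count from 1 to 2, so D is a cut vertex.
Removing E increases the component count from 1 to 2, so E is a cut vertex.
Removing H increases the component count from 1 to 2, so H is a cut vertex.
By contrast removing G leaves 1 component; it is not a cut vertex. No other vertex is a cut vertex either.

3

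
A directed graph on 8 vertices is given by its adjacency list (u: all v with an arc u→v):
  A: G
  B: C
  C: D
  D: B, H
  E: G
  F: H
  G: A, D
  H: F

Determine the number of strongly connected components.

4

{B, C, D} are all mutually reachable — one SCC of size 3.
{A, G} are all mutually reachable — one SCC of size 2.
{F, H} are all mutually reachable — one SCC of size 2.
{E} is an SCC by itself.
That gives 4 strongly connected components.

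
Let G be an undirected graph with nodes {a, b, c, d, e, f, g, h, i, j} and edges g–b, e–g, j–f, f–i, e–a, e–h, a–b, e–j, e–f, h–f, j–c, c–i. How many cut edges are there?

The edges on the cycle e-a-b-g-e are not bridges since each lies on that cycle.
Every edge lies on some cycle, so there are no bridges.

0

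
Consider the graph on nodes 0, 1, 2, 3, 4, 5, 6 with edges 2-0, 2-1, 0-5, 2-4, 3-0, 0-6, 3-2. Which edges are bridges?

0-5, 0-6, 1-2, 2-4

The edges on the cycle 3-2-0-3 are not bridges since each lies on that cycle.
But removing 2-1 disconnects 2 from 1; removing 2-4 disconnects 2 from 4; removing 0-6 disconnects 0 from 6; removing 0-5 disconnects 0 from 5 — these are bridges.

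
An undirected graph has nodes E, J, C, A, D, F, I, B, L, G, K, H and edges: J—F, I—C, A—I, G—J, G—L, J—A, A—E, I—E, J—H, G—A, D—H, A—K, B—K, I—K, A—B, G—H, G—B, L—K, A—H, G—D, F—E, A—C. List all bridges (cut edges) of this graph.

none

The edges on the cycle G-J-F-E-A-G are not bridges since each lies on that cycle.
Every edge lies on some cycle, so there are no bridges.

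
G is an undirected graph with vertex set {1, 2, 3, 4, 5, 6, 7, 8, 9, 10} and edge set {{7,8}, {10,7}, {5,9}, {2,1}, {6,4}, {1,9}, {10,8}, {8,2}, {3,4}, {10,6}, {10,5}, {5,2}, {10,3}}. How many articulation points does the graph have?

1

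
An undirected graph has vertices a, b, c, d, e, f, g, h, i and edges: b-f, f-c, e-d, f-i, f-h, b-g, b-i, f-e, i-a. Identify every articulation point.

b, e, f, i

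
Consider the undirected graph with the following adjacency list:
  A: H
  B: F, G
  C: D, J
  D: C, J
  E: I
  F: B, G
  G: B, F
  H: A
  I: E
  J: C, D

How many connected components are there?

4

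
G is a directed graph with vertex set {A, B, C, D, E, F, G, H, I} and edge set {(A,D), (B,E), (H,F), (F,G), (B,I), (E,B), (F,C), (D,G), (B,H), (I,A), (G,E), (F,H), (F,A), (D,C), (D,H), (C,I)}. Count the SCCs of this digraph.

{A, B, C, D, E, F, G, H, I} are all mutually reachable — one SCC of size 9.
That gives 1 strongly connected component.

1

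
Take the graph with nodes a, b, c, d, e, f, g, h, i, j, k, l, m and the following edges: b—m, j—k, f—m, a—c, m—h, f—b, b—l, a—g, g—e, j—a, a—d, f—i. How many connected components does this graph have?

2

Starting from b we can reach b, f, h, i, l, m. That is one component of size 6.
Starting from a we can reach a, c, d, e, g, j, k. That is one component of size 7.
Total: 2 components.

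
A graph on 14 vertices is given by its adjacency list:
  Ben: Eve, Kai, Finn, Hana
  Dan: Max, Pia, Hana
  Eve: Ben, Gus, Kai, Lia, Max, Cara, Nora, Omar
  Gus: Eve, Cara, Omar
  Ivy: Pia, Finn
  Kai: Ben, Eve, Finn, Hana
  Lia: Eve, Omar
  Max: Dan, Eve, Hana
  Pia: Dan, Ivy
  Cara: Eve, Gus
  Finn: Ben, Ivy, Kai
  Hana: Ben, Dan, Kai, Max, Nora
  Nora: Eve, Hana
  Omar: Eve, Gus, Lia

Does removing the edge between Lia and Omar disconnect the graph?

No

After removing Lia-Omar, the path Lia-Eve-Omar still connects them, so the edge is not a bridge.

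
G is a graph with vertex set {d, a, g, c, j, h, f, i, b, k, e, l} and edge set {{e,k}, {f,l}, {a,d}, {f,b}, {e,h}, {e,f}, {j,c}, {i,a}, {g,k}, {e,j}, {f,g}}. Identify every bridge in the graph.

a-d, a-i, b-f, c-j, e-h, e-j, f-l

The edges on the cycle e-f-g-k-e are not bridges since each lies on that cycle.
But removing f—l disconnects f from l; removing e—j disconnects e from j; removing i—a disconnects i from a; removing f—b disconnects f from b — these are bridges.
In total 7 edges are bridges.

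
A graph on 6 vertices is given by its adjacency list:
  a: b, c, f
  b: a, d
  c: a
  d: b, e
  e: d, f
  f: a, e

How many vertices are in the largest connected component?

6

Starting from a we can reach a, b, c, d, e, f. That is one component of size 6.
The largest has 6 vertices.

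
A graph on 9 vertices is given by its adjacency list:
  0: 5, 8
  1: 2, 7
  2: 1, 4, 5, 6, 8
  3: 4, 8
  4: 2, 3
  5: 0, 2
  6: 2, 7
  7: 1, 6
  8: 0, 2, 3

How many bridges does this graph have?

The edges on the cycle 2-5-0-8-2 are not bridges since each lies on that cycle.
Every edge lies on some cycle, so there are no bridges.

0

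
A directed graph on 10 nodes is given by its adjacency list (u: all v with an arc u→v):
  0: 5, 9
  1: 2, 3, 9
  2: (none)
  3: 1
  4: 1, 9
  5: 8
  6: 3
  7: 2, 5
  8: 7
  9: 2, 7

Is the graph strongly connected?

No

There is no directed path from 7 to 6, so the graph is not strongly connected.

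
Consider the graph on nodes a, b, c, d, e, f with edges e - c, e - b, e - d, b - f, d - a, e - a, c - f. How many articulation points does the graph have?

Removing e increases the component count from 1 to 2, so e is a cut vertex.
By contrast removing f leaves 1 component; it is not a cut vertex. No other vertex is a cut vertex either.

1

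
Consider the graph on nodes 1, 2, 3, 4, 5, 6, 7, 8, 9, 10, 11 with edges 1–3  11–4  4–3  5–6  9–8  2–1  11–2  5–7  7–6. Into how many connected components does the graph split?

4

10 is isolated — a component by itself.
Starting from 8 we can reach 8, 9. That is one component of size 2.
Starting from 5 we can reach 5, 6, 7. That is one component of size 3.
Starting from 1 we can reach 1, 2, 3, 4, 11. That is one component of size 5.
Total: 4 components.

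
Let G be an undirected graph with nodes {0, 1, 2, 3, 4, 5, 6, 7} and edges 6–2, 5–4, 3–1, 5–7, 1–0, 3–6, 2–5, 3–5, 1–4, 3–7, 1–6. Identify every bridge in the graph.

0-1

The edges on the cycle 3-1-4-5-2-6-3 are not bridges since each lies on that cycle.
But removing 1–0 disconnects 1 from 0 — this is a bridge.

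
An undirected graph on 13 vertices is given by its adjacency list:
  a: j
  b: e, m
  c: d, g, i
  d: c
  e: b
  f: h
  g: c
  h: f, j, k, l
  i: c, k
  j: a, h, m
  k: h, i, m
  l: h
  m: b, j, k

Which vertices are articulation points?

Removing b increases the component count from 1 to 2, so b is a cut vertex.
Removing c increases the component count from 1 to 3, so c is a cut vertex.
Removing h increases the component count from 1 to 3, so h is a cut vertex.
Likewise i, j, k, m are cut vertices.
By contrast removing l leaves 1 component; it is not a cut vertex. No other vertex is a cut vertex either.

b, c, h, i, j, k, m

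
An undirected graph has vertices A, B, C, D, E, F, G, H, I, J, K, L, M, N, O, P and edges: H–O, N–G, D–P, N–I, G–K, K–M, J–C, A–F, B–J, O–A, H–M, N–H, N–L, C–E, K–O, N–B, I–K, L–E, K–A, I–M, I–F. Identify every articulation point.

N

Removing N increases the component count from 2 to 3, so N is a cut vertex.
By contrast removing K leaves 2 components; it is not a cut vertex. No other vertex is a cut vertex either.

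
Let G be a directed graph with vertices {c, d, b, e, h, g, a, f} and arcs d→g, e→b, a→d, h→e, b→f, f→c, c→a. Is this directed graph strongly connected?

There is no directed path from d to h, so the graph is not strongly connected.

No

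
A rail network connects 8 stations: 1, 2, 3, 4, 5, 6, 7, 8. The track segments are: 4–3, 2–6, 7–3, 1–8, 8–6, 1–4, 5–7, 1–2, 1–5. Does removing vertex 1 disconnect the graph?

Yes

Deleting 1 raises the number of components from 1 to 2, so 1 is a cut vertex.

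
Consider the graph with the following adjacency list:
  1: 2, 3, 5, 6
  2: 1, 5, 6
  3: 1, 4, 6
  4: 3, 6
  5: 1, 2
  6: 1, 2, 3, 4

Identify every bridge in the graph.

The edges on the cycle 6-4-3-6 are not bridges since each lies on that cycle.
Every edge lies on some cycle, so there are no bridges.

none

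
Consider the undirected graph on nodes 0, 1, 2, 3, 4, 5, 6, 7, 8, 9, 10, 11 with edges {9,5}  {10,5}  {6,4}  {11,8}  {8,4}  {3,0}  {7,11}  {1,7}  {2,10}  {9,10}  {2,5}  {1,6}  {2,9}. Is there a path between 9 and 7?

No

The component containing 9 is {2, 5, 9, 10}, and 7 is not in it.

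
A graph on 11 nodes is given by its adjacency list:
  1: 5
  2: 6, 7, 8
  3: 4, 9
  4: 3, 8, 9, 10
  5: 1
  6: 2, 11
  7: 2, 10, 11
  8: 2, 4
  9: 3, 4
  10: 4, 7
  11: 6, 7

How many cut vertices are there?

1

Removing 4 increases the component count from 2 to 3, so 4 is a cut vertex.
By contrast removing 1 leaves 2 components; it is not a cut vertex. No other vertex is a cut vertex either.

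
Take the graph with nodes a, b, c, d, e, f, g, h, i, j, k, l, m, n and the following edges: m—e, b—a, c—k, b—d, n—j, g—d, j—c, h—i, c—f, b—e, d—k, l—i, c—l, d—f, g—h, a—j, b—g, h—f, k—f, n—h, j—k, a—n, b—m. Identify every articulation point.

Removing b increases the component count from 1 to 2, so b is a cut vertex.
By contrast removing j leaves 1 component; it is not a cut vertex. No other vertex is a cut vertex either.

b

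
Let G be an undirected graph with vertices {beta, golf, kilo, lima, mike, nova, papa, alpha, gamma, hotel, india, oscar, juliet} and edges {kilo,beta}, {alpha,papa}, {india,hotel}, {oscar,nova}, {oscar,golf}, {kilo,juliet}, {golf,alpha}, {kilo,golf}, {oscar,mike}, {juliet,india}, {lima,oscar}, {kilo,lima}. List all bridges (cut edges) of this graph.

alpha-golf, alpha-papa, beta-kilo, hotel-india, india-juliet, juliet-kilo, mike-oscar, nova-oscar

The edges on the cycle kilo-lima-oscar-golf-kilo are not bridges since each lies on that cycle.
But removing golf - alpha disconnects golf from alpha; removing oscar - mike disconnects oscar from mike; removing india - juliet disconnects india from juliet; removing oscar - nova disconnects oscar from nova — these are bridges.
In total 8 edges are bridges.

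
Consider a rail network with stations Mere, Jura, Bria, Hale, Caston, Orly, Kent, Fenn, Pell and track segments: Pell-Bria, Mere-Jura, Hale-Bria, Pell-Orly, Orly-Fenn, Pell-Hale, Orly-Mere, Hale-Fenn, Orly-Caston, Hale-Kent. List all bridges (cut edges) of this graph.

Caston-Orly, Hale-Kent, Jura-Mere, Mere-Orly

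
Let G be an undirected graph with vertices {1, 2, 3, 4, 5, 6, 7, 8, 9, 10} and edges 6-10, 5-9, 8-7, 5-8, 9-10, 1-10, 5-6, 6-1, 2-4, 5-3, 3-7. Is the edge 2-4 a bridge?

Yes

Removing 2-4 leaves no path between 2 and 4: the component count goes from 2 to 3. So it is a bridge.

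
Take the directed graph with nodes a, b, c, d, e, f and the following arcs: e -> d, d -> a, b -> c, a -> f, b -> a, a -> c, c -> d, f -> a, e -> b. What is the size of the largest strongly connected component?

4

{a, c, d, f} are all mutually reachable — one SCC of size 4.
{e} is an SCC by itself.
{b} is an SCC by itself.
The largest has 4 vertices.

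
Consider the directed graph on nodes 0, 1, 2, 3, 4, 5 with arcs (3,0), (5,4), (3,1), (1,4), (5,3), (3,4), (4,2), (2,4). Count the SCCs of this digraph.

5

{2, 4} are all mutually reachable — one SCC of size 2.
{5} is an SCC by itself.
{1} is an SCC by itself.
{3} is an SCC by itself.
{0} is an SCC by itself.
That gives 5 strongly connected components.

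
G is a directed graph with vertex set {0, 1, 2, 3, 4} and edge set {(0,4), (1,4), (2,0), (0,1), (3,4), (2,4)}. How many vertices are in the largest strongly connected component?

1

{2} is an SCC by itself.
{1} is an SCC by itself.
{3} is an SCC by itself.
{4} is an SCC by itself.
{0} is an SCC by itself.
The largest has 1 vertex.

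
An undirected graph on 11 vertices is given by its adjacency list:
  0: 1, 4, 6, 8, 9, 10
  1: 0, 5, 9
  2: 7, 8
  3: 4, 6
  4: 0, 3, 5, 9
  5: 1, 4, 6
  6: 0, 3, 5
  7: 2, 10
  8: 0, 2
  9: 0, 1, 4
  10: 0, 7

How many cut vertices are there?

Removing 0 increases the component count from 1 to 2, so 0 is a cut vertex.
By contrast removing 9 leaves 1 component; it is not a cut vertex. No other vertex is a cut vertex either.

1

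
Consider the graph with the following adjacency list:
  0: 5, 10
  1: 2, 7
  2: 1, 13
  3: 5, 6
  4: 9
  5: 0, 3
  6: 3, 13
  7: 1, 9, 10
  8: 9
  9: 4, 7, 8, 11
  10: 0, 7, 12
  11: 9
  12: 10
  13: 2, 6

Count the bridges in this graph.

5

The edges on the cycle 3-5-0-10-7-1-2-13-6-3 are not bridges since each lies on that cycle.
But removing 9-11 disconnects 9 from 11; removing 10-12 disconnects 10 from 12; removing 9-8 disconnects 9 from 8; removing 9-7 disconnects 9 from 7 — these are bridges.
In total 5 edges are bridges.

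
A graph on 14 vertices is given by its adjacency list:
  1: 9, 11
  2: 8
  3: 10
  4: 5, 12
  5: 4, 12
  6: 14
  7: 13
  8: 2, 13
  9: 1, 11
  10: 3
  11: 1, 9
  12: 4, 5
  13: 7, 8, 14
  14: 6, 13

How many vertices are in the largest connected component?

Starting from 3 we can reach 3, 10. That is one component of size 2.
Starting from 4 we can reach 4, 5, 12. That is one component of size 3.
Starting from 1 we can reach 1, 9, 11. That is one component of size 3.
Starting from 2 we can reach 2, 6, 7, 8, 13, 14. That is one component of size 6.
The largest has 6 vertices.

6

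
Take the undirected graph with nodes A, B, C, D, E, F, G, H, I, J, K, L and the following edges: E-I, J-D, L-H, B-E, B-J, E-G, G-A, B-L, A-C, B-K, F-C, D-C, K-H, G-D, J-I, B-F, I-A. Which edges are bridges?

none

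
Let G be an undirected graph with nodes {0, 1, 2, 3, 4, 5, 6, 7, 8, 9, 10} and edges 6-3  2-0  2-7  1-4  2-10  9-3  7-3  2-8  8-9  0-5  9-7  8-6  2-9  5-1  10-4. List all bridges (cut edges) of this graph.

The edges on the cycle 2-8-6-3-7-2 are not bridges since each lies on that cycle.
Every edge lies on some cycle, so there are no bridges.

none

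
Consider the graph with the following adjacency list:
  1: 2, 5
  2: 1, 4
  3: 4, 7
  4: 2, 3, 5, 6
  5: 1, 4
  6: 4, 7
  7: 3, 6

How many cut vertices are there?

1

Removing 4 increases the component count from 1 to 2, so 4 is a cut vertex.
By contrast removing 5 leaves 1 component; it is not a cut vertex. No other vertex is a cut vertex either.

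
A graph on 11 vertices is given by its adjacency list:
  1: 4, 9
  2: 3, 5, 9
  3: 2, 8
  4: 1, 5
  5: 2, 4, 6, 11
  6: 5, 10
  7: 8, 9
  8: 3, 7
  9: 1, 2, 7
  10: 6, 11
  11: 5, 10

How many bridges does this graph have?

0

The edges on the cycle 5-6-10-11-5 are not bridges since each lies on that cycle.
Every edge lies on some cycle, so there are no bridges.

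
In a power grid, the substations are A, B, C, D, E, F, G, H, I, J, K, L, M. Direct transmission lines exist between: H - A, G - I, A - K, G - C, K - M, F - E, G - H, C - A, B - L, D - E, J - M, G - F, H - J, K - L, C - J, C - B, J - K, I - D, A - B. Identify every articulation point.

G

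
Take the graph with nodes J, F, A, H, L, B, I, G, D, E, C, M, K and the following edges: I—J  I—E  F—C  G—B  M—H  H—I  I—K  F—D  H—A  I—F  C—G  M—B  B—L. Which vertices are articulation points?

B, F, H, I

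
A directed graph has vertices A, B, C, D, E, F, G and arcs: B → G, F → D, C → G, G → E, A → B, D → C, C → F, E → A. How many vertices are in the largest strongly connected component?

{A, B, E, G} are all mutually reachable — one SCC of size 4.
{C, D, F} are all mutually reachable — one SCC of size 3.
The largest has 4 vertices.

4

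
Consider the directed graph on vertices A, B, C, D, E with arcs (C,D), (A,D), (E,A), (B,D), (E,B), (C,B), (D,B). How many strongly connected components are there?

4

{B, D} are all mutually reachable — one SCC of size 2.
{A} is an SCC by itself.
{C} is an SCC by itself.
{E} is an SCC by itself.
That gives 4 strongly connected components.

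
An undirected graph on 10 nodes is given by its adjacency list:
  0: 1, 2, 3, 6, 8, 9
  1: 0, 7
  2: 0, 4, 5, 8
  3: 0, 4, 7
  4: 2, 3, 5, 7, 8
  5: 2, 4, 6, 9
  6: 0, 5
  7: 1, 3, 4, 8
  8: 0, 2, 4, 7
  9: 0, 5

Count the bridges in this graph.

The edges on the cycle 0-1-7-3-4-5-9-0 are not bridges since each lies on that cycle.
Every edge lies on some cycle, so there are no bridges.

0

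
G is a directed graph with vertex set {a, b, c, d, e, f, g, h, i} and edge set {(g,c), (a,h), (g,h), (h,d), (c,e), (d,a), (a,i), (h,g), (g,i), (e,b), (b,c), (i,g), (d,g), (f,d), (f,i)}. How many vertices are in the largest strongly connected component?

5

{a, d, g, h, i} are all mutually reachable — one SCC of size 5.
{b, c, e} are all mutually reachable — one SCC of size 3.
{f} is an SCC by itself.
The largest has 5 vertices.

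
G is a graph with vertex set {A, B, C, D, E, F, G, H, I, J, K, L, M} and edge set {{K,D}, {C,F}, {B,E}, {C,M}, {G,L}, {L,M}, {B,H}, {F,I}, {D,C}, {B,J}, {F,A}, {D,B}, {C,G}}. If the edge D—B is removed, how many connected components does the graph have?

2

Before removal there is 1 component.
D—B is a bridge — removing it separates D's side from B's side.
After removal: 2 components.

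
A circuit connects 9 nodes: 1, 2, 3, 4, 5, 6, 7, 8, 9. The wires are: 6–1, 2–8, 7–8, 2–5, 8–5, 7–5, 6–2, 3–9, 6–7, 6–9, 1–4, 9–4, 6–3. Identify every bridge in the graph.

The edges on the cycle 6-3-9-6 are not bridges since each lies on that cycle.
Every edge lies on some cycle, so there are no bridges.

none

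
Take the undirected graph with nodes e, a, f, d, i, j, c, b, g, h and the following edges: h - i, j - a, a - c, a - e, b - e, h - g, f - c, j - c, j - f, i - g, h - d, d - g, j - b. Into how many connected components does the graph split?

Starting from d we can reach d, g, h, i. That is one component of size 4.
Starting from a we can reach a, b, c, e, f, j. That is one component of size 6.
Total: 2 components.

2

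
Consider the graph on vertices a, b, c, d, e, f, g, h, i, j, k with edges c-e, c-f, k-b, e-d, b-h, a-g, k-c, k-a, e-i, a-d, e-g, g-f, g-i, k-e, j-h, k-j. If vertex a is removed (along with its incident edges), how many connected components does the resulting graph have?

1

With a gone, the remaining components are: {b, c, d, e, f, g, h, i, j, k}.
That is 1 component.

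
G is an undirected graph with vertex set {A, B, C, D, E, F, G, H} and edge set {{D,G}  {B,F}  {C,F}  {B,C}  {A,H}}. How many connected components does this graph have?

4

E is isolated — a component by itself.
Starting from D we can reach D, G. That is one component of size 2.
Starting from A we can reach A, H. That is one component of size 2.
Starting from B we can reach B, C, F. That is one component of size 3.
Total: 4 components.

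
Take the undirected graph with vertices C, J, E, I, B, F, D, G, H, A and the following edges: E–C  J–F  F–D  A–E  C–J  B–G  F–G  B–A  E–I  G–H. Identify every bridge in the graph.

D-F, E-I, G-H

The edges on the cycle B-A-E-C-J-F-G-B are not bridges since each lies on that cycle.
But removing I–E disconnects I from E; removing H–G disconnects H from G; removing F–D disconnects F from D — these are bridges.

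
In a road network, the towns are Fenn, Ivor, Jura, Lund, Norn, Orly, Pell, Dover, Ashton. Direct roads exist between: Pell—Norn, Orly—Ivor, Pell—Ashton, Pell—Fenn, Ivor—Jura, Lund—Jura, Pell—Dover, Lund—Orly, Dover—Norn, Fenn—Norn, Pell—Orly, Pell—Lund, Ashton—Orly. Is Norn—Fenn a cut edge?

No

After removing Norn—Fenn, the path Norn-Pell-Fenn still connects them, so the edge is not a bridge.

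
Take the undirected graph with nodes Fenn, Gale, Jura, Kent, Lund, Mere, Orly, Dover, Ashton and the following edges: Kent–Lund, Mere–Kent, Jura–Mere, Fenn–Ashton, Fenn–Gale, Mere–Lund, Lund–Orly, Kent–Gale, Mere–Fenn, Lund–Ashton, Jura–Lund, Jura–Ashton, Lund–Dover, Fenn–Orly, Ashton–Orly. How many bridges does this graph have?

1

The edges on the cycle Mere-Kent-Lund-Mere are not bridges since each lies on that cycle.
But removing Dover–Lund disconnects Dover from Lund — this is a bridge.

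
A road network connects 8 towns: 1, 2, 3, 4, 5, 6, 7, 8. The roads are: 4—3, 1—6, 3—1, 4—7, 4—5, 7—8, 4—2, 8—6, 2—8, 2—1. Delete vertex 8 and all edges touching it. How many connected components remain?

1

With 8 gone, the remaining components are: {1, 2, 3, 4, 5, 6, 7}.
That is 1 component.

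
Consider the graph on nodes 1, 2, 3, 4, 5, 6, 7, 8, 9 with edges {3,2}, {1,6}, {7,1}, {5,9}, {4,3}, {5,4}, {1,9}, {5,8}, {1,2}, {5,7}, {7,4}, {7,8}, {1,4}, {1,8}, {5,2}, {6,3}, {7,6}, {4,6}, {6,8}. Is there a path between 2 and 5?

From 2 we can reach 1, 2, 3, 4, 5, 6, 7, 8, 9, which includes 5.

Yes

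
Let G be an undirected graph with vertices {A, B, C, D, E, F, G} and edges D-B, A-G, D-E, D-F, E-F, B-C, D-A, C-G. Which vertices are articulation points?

Removing D increases the component count from 1 to 2, so D is a cut vertex.
By contrast removing A leaves 1 component; it is not a cut vertex. No other vertex is a cut vertex either.

D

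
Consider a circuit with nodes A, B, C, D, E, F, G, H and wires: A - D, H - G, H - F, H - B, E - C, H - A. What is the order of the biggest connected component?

6

Starting from C we can reach C, E. That is one component of size 2.
Starting from A we can reach A, B, D, F, G, H. That is one component of size 6.
The largest has 6 vertices.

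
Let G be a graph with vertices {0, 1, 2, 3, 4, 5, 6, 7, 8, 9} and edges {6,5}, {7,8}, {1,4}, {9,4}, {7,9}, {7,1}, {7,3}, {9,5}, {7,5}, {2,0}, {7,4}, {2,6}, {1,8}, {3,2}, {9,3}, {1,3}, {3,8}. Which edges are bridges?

0-2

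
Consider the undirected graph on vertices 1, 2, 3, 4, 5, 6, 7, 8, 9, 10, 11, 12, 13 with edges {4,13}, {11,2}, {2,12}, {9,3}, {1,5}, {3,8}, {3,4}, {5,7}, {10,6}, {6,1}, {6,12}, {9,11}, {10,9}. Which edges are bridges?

1-5, 1-6, 13-4, 3-4, 3-8, 3-9, 5-7

The edges on the cycle 10-6-12-2-11-9-10 are not bridges since each lies on that cycle.
But removing 7-5 disconnects 7 from 5; removing 5-1 disconnects 5 from 1; removing 4-3 disconnects 4 from 3; removing 3-9 disconnects 3 from 9 — these are bridges.
In total 7 edges are bridges.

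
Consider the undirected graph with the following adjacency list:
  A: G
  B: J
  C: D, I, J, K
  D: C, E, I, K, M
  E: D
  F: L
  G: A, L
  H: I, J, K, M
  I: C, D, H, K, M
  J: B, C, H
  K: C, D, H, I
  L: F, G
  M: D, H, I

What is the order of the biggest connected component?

9

Starting from A we can reach A, F, G, L. That is one component of size 4.
Starting from B we can reach B, C, D, E, H, I, J, K, M. That is one component of size 9.
The largest has 9 vertices.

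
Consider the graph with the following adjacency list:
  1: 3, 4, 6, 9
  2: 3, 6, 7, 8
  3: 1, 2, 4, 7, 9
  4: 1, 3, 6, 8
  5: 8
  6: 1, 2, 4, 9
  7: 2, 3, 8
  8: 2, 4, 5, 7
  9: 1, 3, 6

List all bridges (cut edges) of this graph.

The edges on the cycle 1-4-8-7-3-1 are not bridges since each lies on that cycle.
But removing 5-8 disconnects 5 from 8 — this is a bridge.

5-8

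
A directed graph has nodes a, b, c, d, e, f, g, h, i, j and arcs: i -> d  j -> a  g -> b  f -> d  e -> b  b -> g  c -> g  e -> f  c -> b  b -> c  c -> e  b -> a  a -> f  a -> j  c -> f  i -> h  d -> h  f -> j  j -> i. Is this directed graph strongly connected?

There is no directed path from d to b, so the graph is not strongly connected.

No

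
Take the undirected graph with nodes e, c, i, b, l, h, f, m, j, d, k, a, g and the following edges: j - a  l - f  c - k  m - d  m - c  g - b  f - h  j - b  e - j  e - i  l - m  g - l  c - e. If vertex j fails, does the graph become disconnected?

Yes

Deleting j raises the number of components from 1 to 2, so j is a cut vertex.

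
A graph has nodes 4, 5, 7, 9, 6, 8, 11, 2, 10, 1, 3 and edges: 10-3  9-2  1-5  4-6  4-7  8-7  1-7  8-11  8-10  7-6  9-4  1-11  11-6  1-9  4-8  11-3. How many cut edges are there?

The edges on the cycle 8-11-3-10-8 are not bridges since each lies on that cycle.
But removing 2-9 disconnects 2 from 9; removing 5-1 disconnects 5 from 1 — these are bridges.
That makes 2 bridges.

2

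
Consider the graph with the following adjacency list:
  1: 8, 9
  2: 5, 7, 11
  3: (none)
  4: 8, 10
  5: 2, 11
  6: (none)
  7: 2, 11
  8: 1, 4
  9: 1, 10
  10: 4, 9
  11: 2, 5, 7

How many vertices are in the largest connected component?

5

3 is isolated — a component by itself.
6 is isolated — a component by itself.
Starting from 2 we can reach 2, 5, 7, 11. That is one component of size 4.
Starting from 1 we can reach 1, 4, 8, 9, 10. That is one component of size 5.
The largest has 5 vertices.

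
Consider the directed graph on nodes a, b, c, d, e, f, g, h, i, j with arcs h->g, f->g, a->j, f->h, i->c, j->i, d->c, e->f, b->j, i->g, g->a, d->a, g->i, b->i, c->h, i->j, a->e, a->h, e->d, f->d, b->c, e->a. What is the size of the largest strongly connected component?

9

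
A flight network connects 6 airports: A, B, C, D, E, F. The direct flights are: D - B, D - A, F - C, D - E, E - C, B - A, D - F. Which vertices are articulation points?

Removing D increases the component count from 1 to 2, so D is a cut vertex.
By contrast removing E leaves 1 component; it is not a cut vertex. No other vertex is a cut vertex either.

D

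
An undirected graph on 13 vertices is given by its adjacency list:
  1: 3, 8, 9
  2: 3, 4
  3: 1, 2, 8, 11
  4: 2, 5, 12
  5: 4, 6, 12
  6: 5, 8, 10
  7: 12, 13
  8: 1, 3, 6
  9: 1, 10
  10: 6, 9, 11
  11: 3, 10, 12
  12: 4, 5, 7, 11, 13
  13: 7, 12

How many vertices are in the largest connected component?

Starting from 1 we can reach 1, 2, 3, 4, 5, 6, 7, 8, 9, 10, 11, 12, 13. That is one component of size 13.
The largest has 13 vertices.

13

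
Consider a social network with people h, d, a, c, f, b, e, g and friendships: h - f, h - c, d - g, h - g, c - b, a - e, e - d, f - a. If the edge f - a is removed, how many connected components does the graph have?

1

f and a are still connected via f-h-g-d-e-a, so the component count stays at 1.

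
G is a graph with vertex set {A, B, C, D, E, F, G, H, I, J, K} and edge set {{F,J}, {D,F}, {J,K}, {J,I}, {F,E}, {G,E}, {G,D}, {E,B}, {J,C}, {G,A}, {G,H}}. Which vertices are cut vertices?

E, F, G, J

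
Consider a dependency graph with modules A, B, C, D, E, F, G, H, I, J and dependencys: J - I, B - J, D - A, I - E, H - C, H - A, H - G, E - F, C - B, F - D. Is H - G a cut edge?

Yes

Removing H - G leaves no path between H and G: the component count goes from 1 to 2. So it is a bridge.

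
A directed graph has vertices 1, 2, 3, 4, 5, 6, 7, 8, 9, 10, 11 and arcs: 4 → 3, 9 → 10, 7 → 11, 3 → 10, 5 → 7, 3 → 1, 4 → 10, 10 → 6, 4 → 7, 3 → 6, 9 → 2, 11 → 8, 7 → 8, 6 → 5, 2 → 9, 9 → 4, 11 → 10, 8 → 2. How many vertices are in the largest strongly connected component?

{2, 3, 4, 5, 6, 7, 8, 9, 10, 11} are all mutually reachable — one SCC of size 10.
{1} is an SCC by itself.
The largest has 10 vertices.

10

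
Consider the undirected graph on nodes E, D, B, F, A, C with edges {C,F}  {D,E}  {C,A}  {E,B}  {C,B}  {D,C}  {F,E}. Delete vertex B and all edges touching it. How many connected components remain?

With B gone, the remaining components are: {A, C, D, E, F}.
That is 1 component.

1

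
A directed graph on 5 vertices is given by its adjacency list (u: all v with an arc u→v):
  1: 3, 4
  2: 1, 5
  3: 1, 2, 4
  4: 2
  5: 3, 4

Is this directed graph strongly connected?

From 5 we can reach every vertex (1, 2, 3, 4, 5), and every vertex can reach 5 (1, 2, 3, 4, 5). So the whole graph is one strongly connected component.

Yes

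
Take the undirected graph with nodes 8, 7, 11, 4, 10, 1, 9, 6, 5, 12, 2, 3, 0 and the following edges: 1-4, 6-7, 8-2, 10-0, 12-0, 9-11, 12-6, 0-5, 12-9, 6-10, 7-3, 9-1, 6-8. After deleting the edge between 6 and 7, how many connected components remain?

2

Before removal there is 1 component.
6-7 is a bridge — removing it separates 6's side from 7's side.
After removal: 2 components.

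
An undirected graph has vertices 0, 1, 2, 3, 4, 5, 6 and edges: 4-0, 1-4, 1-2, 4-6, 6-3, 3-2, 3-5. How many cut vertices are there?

Removing 3 increases the component count from 1 to 2, so 3 is a cut vertex.
Removing 4 increases the component count from 1 to 2, so 4 is a cut vertex.
By contrast removing 5 leaves 1 component; it is not a cut vertex. No other vertex is a cut vertex either.

2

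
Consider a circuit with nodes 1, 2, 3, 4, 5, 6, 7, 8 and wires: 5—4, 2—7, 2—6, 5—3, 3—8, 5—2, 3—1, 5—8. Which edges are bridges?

The edges on the cycle 5-3-8-5 are not bridges since each lies on that cycle.
But removing 2—7 disconnects 2 from 7; removing 3—1 disconnects 3 from 1; removing 5—4 disconnects 5 from 4; removing 2—6 disconnects 2 from 6 — these are bridges.
In total 5 edges are bridges.

1-3, 2-5, 2-6, 2-7, 4-5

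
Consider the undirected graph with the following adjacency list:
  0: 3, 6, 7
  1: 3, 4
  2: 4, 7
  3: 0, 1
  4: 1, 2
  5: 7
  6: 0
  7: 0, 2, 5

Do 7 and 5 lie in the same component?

From 7 we can reach 0, 1, 2, 3, 4, 5, 6, 7, which includes 5.

Yes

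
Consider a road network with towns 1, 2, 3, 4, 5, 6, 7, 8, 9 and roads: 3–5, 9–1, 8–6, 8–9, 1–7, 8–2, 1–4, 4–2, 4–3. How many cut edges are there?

4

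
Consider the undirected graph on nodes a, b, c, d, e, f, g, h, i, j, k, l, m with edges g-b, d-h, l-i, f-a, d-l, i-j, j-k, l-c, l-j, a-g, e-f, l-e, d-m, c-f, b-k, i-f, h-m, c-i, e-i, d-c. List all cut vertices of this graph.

d

Removing d increases the component count from 1 to 2, so d is a cut vertex.
By contrast removing m leaves 1 component; it is not a cut vertex. No other vertex is a cut vertex either.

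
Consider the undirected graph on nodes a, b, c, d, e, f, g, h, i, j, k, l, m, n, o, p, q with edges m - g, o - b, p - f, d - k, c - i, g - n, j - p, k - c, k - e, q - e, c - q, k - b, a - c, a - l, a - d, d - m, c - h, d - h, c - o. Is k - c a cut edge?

After removing k - c, the path k-d-a-c still connects them, so the edge is not a bridge.

No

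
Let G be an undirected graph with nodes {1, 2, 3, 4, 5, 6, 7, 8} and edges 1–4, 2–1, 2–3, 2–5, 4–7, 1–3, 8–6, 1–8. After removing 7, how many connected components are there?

With 7 gone, the remaining components are: {1, 2, 3, 4, 5, 6, 8}.
That is 1 component.

1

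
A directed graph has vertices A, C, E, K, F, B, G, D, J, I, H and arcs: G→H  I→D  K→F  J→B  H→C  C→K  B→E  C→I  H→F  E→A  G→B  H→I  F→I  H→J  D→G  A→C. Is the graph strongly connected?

From K we can reach every vertex (A, B, C, D, E, F, G, H, I, J, K), and every vertex can reach K (A, B, C, D, E, F, G, H, I, J, K). So the whole graph is one strongly connected component.

Yes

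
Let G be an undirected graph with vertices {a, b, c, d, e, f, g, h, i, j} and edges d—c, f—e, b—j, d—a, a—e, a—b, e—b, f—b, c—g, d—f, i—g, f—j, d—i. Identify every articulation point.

Removing d increases the component count from 2 to 3, so d is a cut vertex.
By contrast removing g leaves 2 components; it is not a cut vertex. No other vertex is a cut vertex either.

d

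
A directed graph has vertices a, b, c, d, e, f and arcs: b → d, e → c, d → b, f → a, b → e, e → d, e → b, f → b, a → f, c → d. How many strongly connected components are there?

{b, c, d, e} are all mutually reachable — one SCC of size 4.
{a, f} are all mutually reachable — one SCC of size 2.
That gives 2 strongly connected components.

2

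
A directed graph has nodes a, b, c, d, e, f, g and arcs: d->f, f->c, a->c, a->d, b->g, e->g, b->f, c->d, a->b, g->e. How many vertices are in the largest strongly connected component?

{c, d, f} are all mutually reachable — one SCC of size 3.
{e, g} are all mutually reachable — one SCC of size 2.
{a} is an SCC by itself.
{b} is an SCC by itself.
The largest has 3 vertices.

3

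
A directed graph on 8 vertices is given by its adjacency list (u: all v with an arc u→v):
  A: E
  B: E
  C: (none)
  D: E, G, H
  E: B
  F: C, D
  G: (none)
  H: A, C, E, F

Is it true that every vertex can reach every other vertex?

There is no directed path from E to A, so the graph is not strongly connected.

No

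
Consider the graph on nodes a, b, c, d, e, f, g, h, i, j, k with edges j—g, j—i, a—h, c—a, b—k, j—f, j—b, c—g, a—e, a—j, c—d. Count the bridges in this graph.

The edges on the cycle c-a-j-g-c are not bridges since each lies on that cycle.
But removing i—j disconnects i from j; removing a—e disconnects a from e; removing c—d disconnects c from d; removing b—k disconnects b from k — these are bridges.
In total 7 edges are bridges.

7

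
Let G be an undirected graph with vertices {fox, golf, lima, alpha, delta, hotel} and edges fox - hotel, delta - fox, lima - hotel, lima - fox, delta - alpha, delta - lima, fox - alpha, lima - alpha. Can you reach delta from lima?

Yes

From lima we can reach fox, lima, alpha, delta, hotel, which includes delta.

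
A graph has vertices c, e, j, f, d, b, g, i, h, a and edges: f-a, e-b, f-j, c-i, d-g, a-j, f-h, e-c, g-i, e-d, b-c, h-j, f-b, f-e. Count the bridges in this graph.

0

The edges on the cycle e-d-g-i-c-e are not bridges since each lies on that cycle.
Every edge lies on some cycle, so there are no bridges.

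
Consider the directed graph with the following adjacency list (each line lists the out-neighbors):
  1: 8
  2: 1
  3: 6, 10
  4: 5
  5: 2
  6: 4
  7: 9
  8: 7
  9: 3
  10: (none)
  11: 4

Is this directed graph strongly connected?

No

There is no directed path from 2 to 11, so the graph is not strongly connected.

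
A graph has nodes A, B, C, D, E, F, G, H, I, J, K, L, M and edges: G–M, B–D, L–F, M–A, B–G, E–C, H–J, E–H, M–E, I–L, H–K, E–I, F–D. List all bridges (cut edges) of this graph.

A-M, C-E, E-H, H-J, H-K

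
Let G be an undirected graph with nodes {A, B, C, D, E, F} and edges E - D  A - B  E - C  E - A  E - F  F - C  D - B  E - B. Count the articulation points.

1

Removing E increases the component count from 1 to 2, so E is a cut vertex.
By contrast removing B leaves 1 component; it is not a cut vertex. No other vertex is a cut vertex either.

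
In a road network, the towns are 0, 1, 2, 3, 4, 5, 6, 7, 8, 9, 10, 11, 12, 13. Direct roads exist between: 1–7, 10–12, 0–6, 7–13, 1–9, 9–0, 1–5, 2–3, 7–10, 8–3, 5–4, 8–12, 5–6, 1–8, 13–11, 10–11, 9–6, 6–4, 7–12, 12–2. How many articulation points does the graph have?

Removing 1 increases the component count from 1 to 2, so 1 is a cut vertex.
By contrast removing 3 leaves 1 component; it is not a cut vertex. No other vertex is a cut vertex either.

1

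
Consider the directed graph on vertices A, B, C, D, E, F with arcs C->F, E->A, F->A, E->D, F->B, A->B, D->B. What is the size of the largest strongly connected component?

1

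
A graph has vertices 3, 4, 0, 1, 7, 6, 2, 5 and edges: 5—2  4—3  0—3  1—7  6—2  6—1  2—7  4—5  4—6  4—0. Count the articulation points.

Removing 4 increases the component count from 1 to 2, so 4 is a cut vertex.
By contrast removing 0 leaves 1 component; it is not a cut vertex. No other vertex is a cut vertex either.

1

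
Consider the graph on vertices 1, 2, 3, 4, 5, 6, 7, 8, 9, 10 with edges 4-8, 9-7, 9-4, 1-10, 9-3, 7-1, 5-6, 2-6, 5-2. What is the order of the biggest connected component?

Starting from 2 we can reach 2, 5, 6. That is one component of size 3.
Starting from 1 we can reach 1, 3, 4, 7, 8, 9, 10. That is one component of size 7.
The largest has 7 vertices.

7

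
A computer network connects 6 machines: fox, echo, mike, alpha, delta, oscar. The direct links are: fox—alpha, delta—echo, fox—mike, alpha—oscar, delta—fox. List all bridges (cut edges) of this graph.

removing alpha—fox disconnects alpha from fox; removing mike—fox disconnects mike from fox; removing oscar—alpha disconnects oscar from alpha; removing delta—fox disconnects delta from fox — these are bridges.
In total 5 edges are bridges.

alpha-fox, alpha-oscar, delta-echo, delta-fox, fox-mike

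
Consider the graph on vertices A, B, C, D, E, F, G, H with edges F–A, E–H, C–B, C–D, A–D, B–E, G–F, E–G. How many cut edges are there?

1

The edges on the cycle C-B-E-G-F-A-D-C are not bridges since each lies on that cycle.
But removing E–H disconnects E from H — this is a bridge.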